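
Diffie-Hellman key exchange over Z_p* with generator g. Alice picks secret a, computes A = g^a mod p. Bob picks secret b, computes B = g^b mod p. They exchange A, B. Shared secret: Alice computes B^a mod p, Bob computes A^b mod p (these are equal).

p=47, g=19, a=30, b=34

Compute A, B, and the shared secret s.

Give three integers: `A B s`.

Answer: 17 18 6

Derivation:
A = 19^30 mod 47  (bits of 30 = 11110)
  bit 0 = 1: r = r^2 * 19 mod 47 = 1^2 * 19 = 1*19 = 19
  bit 1 = 1: r = r^2 * 19 mod 47 = 19^2 * 19 = 32*19 = 44
  bit 2 = 1: r = r^2 * 19 mod 47 = 44^2 * 19 = 9*19 = 30
  bit 3 = 1: r = r^2 * 19 mod 47 = 30^2 * 19 = 7*19 = 39
  bit 4 = 0: r = r^2 mod 47 = 39^2 = 17
  -> A = 17
B = 19^34 mod 47  (bits of 34 = 100010)
  bit 0 = 1: r = r^2 * 19 mod 47 = 1^2 * 19 = 1*19 = 19
  bit 1 = 0: r = r^2 mod 47 = 19^2 = 32
  bit 2 = 0: r = r^2 mod 47 = 32^2 = 37
  bit 3 = 0: r = r^2 mod 47 = 37^2 = 6
  bit 4 = 1: r = r^2 * 19 mod 47 = 6^2 * 19 = 36*19 = 26
  bit 5 = 0: r = r^2 mod 47 = 26^2 = 18
  -> B = 18
s = B^a = 18^30 mod 47  (bits of 30 = 11110)
  bit 0 = 1: r = r^2 * 18 mod 47 = 1^2 * 18 = 1*18 = 18
  bit 1 = 1: r = r^2 * 18 mod 47 = 18^2 * 18 = 42*18 = 4
  bit 2 = 1: r = r^2 * 18 mod 47 = 4^2 * 18 = 16*18 = 6
  bit 3 = 1: r = r^2 * 18 mod 47 = 6^2 * 18 = 36*18 = 37
  bit 4 = 0: r = r^2 mod 47 = 37^2 = 6
  -> s = B^a = 6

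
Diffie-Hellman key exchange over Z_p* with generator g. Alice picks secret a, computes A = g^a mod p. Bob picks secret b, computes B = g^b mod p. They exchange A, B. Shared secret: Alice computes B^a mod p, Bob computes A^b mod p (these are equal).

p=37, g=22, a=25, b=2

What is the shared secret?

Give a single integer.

A = 22^25 mod 37  (bits of 25 = 11001)
  bit 0 = 1: r = r^2 * 22 mod 37 = 1^2 * 22 = 1*22 = 22
  bit 1 = 1: r = r^2 * 22 mod 37 = 22^2 * 22 = 3*22 = 29
  bit 2 = 0: r = r^2 mod 37 = 29^2 = 27
  bit 3 = 0: r = r^2 mod 37 = 27^2 = 26
  bit 4 = 1: r = r^2 * 22 mod 37 = 26^2 * 22 = 10*22 = 35
  -> A = 35
B = 22^2 mod 37  (bits of 2 = 10)
  bit 0 = 1: r = r^2 * 22 mod 37 = 1^2 * 22 = 1*22 = 22
  bit 1 = 0: r = r^2 mod 37 = 22^2 = 3
  -> B = 3
s = B^a = 3^25 mod 37  (bits of 25 = 11001)
  bit 0 = 1: r = r^2 * 3 mod 37 = 1^2 * 3 = 1*3 = 3
  bit 1 = 1: r = r^2 * 3 mod 37 = 3^2 * 3 = 9*3 = 27
  bit 2 = 0: r = r^2 mod 37 = 27^2 = 26
  bit 3 = 0: r = r^2 mod 37 = 26^2 = 10
  bit 4 = 1: r = r^2 * 3 mod 37 = 10^2 * 3 = 26*3 = 4
  -> s = B^a = 4

Answer: 4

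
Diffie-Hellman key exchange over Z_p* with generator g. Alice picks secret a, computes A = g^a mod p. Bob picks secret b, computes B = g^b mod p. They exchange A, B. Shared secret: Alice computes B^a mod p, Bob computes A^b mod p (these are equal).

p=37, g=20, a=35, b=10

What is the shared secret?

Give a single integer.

Answer: 4

Derivation:
A = 20^35 mod 37  (bits of 35 = 100011)
  bit 0 = 1: r = r^2 * 20 mod 37 = 1^2 * 20 = 1*20 = 20
  bit 1 = 0: r = r^2 mod 37 = 20^2 = 30
  bit 2 = 0: r = r^2 mod 37 = 30^2 = 12
  bit 3 = 0: r = r^2 mod 37 = 12^2 = 33
  bit 4 = 1: r = r^2 * 20 mod 37 = 33^2 * 20 = 16*20 = 24
  bit 5 = 1: r = r^2 * 20 mod 37 = 24^2 * 20 = 21*20 = 13
  -> A = 13
B = 20^10 mod 37  (bits of 10 = 1010)
  bit 0 = 1: r = r^2 * 20 mod 37 = 1^2 * 20 = 1*20 = 20
  bit 1 = 0: r = r^2 mod 37 = 20^2 = 30
  bit 2 = 1: r = r^2 * 20 mod 37 = 30^2 * 20 = 12*20 = 18
  bit 3 = 0: r = r^2 mod 37 = 18^2 = 28
  -> B = 28
s = B^a = 28^35 mod 37  (bits of 35 = 100011)
  bit 0 = 1: r = r^2 * 28 mod 37 = 1^2 * 28 = 1*28 = 28
  bit 1 = 0: r = r^2 mod 37 = 28^2 = 7
  bit 2 = 0: r = r^2 mod 37 = 7^2 = 12
  bit 3 = 0: r = r^2 mod 37 = 12^2 = 33
  bit 4 = 1: r = r^2 * 28 mod 37 = 33^2 * 28 = 16*28 = 4
  bit 5 = 1: r = r^2 * 28 mod 37 = 4^2 * 28 = 16*28 = 4
  -> s = B^a = 4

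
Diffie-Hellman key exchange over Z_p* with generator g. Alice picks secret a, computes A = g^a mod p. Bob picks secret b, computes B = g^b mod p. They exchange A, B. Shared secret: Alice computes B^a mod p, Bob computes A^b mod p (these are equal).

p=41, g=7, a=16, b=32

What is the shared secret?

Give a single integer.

Answer: 10

Derivation:
A = 7^16 mod 41  (bits of 16 = 10000)
  bit 0 = 1: r = r^2 * 7 mod 41 = 1^2 * 7 = 1*7 = 7
  bit 1 = 0: r = r^2 mod 41 = 7^2 = 8
  bit 2 = 0: r = r^2 mod 41 = 8^2 = 23
  bit 3 = 0: r = r^2 mod 41 = 23^2 = 37
  bit 4 = 0: r = r^2 mod 41 = 37^2 = 16
  -> A = 16
B = 7^32 mod 41  (bits of 32 = 100000)
  bit 0 = 1: r = r^2 * 7 mod 41 = 1^2 * 7 = 1*7 = 7
  bit 1 = 0: r = r^2 mod 41 = 7^2 = 8
  bit 2 = 0: r = r^2 mod 41 = 8^2 = 23
  bit 3 = 0: r = r^2 mod 41 = 23^2 = 37
  bit 4 = 0: r = r^2 mod 41 = 37^2 = 16
  bit 5 = 0: r = r^2 mod 41 = 16^2 = 10
  -> B = 10
s = B^a = 10^16 mod 41  (bits of 16 = 10000)
  bit 0 = 1: r = r^2 * 10 mod 41 = 1^2 * 10 = 1*10 = 10
  bit 1 = 0: r = r^2 mod 41 = 10^2 = 18
  bit 2 = 0: r = r^2 mod 41 = 18^2 = 37
  bit 3 = 0: r = r^2 mod 41 = 37^2 = 16
  bit 4 = 0: r = r^2 mod 41 = 16^2 = 10
  -> s = B^a = 10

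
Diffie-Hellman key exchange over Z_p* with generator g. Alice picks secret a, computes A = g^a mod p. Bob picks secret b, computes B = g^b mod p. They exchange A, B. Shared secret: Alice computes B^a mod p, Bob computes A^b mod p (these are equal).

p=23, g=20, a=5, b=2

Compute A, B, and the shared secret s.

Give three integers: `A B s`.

Answer: 10 9 8

Derivation:
A = 20^5 mod 23  (bits of 5 = 101)
  bit 0 = 1: r = r^2 * 20 mod 23 = 1^2 * 20 = 1*20 = 20
  bit 1 = 0: r = r^2 mod 23 = 20^2 = 9
  bit 2 = 1: r = r^2 * 20 mod 23 = 9^2 * 20 = 12*20 = 10
  -> A = 10
B = 20^2 mod 23  (bits of 2 = 10)
  bit 0 = 1: r = r^2 * 20 mod 23 = 1^2 * 20 = 1*20 = 20
  bit 1 = 0: r = r^2 mod 23 = 20^2 = 9
  -> B = 9
s = B^a = 9^5 mod 23  (bits of 5 = 101)
  bit 0 = 1: r = r^2 * 9 mod 23 = 1^2 * 9 = 1*9 = 9
  bit 1 = 0: r = r^2 mod 23 = 9^2 = 12
  bit 2 = 1: r = r^2 * 9 mod 23 = 12^2 * 9 = 6*9 = 8
  -> s = B^a = 8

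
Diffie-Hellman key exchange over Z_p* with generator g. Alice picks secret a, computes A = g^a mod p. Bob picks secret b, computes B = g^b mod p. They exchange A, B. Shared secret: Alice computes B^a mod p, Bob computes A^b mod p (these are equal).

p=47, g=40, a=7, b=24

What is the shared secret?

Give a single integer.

Answer: 9

Derivation:
A = 40^7 mod 47  (bits of 7 = 111)
  bit 0 = 1: r = r^2 * 40 mod 47 = 1^2 * 40 = 1*40 = 40
  bit 1 = 1: r = r^2 * 40 mod 47 = 40^2 * 40 = 2*40 = 33
  bit 2 = 1: r = r^2 * 40 mod 47 = 33^2 * 40 = 8*40 = 38
  -> A = 38
B = 40^24 mod 47  (bits of 24 = 11000)
  bit 0 = 1: r = r^2 * 40 mod 47 = 1^2 * 40 = 1*40 = 40
  bit 1 = 1: r = r^2 * 40 mod 47 = 40^2 * 40 = 2*40 = 33
  bit 2 = 0: r = r^2 mod 47 = 33^2 = 8
  bit 3 = 0: r = r^2 mod 47 = 8^2 = 17
  bit 4 = 0: r = r^2 mod 47 = 17^2 = 7
  -> B = 7
s = B^a = 7^7 mod 47  (bits of 7 = 111)
  bit 0 = 1: r = r^2 * 7 mod 47 = 1^2 * 7 = 1*7 = 7
  bit 1 = 1: r = r^2 * 7 mod 47 = 7^2 * 7 = 2*7 = 14
  bit 2 = 1: r = r^2 * 7 mod 47 = 14^2 * 7 = 8*7 = 9
  -> s = B^a = 9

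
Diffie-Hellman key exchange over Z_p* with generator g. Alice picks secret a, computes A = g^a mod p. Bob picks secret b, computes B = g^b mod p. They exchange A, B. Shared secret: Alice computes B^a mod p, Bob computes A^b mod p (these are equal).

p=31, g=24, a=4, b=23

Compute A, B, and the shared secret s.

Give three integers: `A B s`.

A = 24^4 mod 31  (bits of 4 = 100)
  bit 0 = 1: r = r^2 * 24 mod 31 = 1^2 * 24 = 1*24 = 24
  bit 1 = 0: r = r^2 mod 31 = 24^2 = 18
  bit 2 = 0: r = r^2 mod 31 = 18^2 = 14
  -> A = 14
B = 24^23 mod 31  (bits of 23 = 10111)
  bit 0 = 1: r = r^2 * 24 mod 31 = 1^2 * 24 = 1*24 = 24
  bit 1 = 0: r = r^2 mod 31 = 24^2 = 18
  bit 2 = 1: r = r^2 * 24 mod 31 = 18^2 * 24 = 14*24 = 26
  bit 3 = 1: r = r^2 * 24 mod 31 = 26^2 * 24 = 25*24 = 11
  bit 4 = 1: r = r^2 * 24 mod 31 = 11^2 * 24 = 28*24 = 21
  -> B = 21
s = B^a = 21^4 mod 31  (bits of 4 = 100)
  bit 0 = 1: r = r^2 * 21 mod 31 = 1^2 * 21 = 1*21 = 21
  bit 1 = 0: r = r^2 mod 31 = 21^2 = 7
  bit 2 = 0: r = r^2 mod 31 = 7^2 = 18
  -> s = B^a = 18

Answer: 14 21 18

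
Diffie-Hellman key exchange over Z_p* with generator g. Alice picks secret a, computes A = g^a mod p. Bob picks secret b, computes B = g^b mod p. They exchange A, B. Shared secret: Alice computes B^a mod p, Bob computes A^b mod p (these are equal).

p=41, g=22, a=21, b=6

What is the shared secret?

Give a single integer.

Answer: 21

Derivation:
A = 22^21 mod 41  (bits of 21 = 10101)
  bit 0 = 1: r = r^2 * 22 mod 41 = 1^2 * 22 = 1*22 = 22
  bit 1 = 0: r = r^2 mod 41 = 22^2 = 33
  bit 2 = 1: r = r^2 * 22 mod 41 = 33^2 * 22 = 23*22 = 14
  bit 3 = 0: r = r^2 mod 41 = 14^2 = 32
  bit 4 = 1: r = r^2 * 22 mod 41 = 32^2 * 22 = 40*22 = 19
  -> A = 19
B = 22^6 mod 41  (bits of 6 = 110)
  bit 0 = 1: r = r^2 * 22 mod 41 = 1^2 * 22 = 1*22 = 22
  bit 1 = 1: r = r^2 * 22 mod 41 = 22^2 * 22 = 33*22 = 29
  bit 2 = 0: r = r^2 mod 41 = 29^2 = 21
  -> B = 21
s = B^a = 21^21 mod 41  (bits of 21 = 10101)
  bit 0 = 1: r = r^2 * 21 mod 41 = 1^2 * 21 = 1*21 = 21
  bit 1 = 0: r = r^2 mod 41 = 21^2 = 31
  bit 2 = 1: r = r^2 * 21 mod 41 = 31^2 * 21 = 18*21 = 9
  bit 3 = 0: r = r^2 mod 41 = 9^2 = 40
  bit 4 = 1: r = r^2 * 21 mod 41 = 40^2 * 21 = 1*21 = 21
  -> s = B^a = 21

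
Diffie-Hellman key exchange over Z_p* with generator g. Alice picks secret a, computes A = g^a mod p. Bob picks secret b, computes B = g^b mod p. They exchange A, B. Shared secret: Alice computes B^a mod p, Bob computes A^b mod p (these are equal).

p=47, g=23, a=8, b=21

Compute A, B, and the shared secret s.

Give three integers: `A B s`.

Answer: 9 43 18

Derivation:
A = 23^8 mod 47  (bits of 8 = 1000)
  bit 0 = 1: r = r^2 * 23 mod 47 = 1^2 * 23 = 1*23 = 23
  bit 1 = 0: r = r^2 mod 47 = 23^2 = 12
  bit 2 = 0: r = r^2 mod 47 = 12^2 = 3
  bit 3 = 0: r = r^2 mod 47 = 3^2 = 9
  -> A = 9
B = 23^21 mod 47  (bits of 21 = 10101)
  bit 0 = 1: r = r^2 * 23 mod 47 = 1^2 * 23 = 1*23 = 23
  bit 1 = 0: r = r^2 mod 47 = 23^2 = 12
  bit 2 = 1: r = r^2 * 23 mod 47 = 12^2 * 23 = 3*23 = 22
  bit 3 = 0: r = r^2 mod 47 = 22^2 = 14
  bit 4 = 1: r = r^2 * 23 mod 47 = 14^2 * 23 = 8*23 = 43
  -> B = 43
s = B^a = 43^8 mod 47  (bits of 8 = 1000)
  bit 0 = 1: r = r^2 * 43 mod 47 = 1^2 * 43 = 1*43 = 43
  bit 1 = 0: r = r^2 mod 47 = 43^2 = 16
  bit 2 = 0: r = r^2 mod 47 = 16^2 = 21
  bit 3 = 0: r = r^2 mod 47 = 21^2 = 18
  -> s = B^a = 18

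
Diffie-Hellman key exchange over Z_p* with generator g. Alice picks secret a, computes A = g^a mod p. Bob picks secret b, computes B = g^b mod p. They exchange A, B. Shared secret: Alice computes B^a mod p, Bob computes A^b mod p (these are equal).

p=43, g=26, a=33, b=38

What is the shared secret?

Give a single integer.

Answer: 16

Derivation:
A = 26^33 mod 43  (bits of 33 = 100001)
  bit 0 = 1: r = r^2 * 26 mod 43 = 1^2 * 26 = 1*26 = 26
  bit 1 = 0: r = r^2 mod 43 = 26^2 = 31
  bit 2 = 0: r = r^2 mod 43 = 31^2 = 15
  bit 3 = 0: r = r^2 mod 43 = 15^2 = 10
  bit 4 = 0: r = r^2 mod 43 = 10^2 = 14
  bit 5 = 1: r = r^2 * 26 mod 43 = 14^2 * 26 = 24*26 = 22
  -> A = 22
B = 26^38 mod 43  (bits of 38 = 100110)
  bit 0 = 1: r = r^2 * 26 mod 43 = 1^2 * 26 = 1*26 = 26
  bit 1 = 0: r = r^2 mod 43 = 26^2 = 31
  bit 2 = 0: r = r^2 mod 43 = 31^2 = 15
  bit 3 = 1: r = r^2 * 26 mod 43 = 15^2 * 26 = 10*26 = 2
  bit 4 = 1: r = r^2 * 26 mod 43 = 2^2 * 26 = 4*26 = 18
  bit 5 = 0: r = r^2 mod 43 = 18^2 = 23
  -> B = 23
s = B^a = 23^33 mod 43  (bits of 33 = 100001)
  bit 0 = 1: r = r^2 * 23 mod 43 = 1^2 * 23 = 1*23 = 23
  bit 1 = 0: r = r^2 mod 43 = 23^2 = 13
  bit 2 = 0: r = r^2 mod 43 = 13^2 = 40
  bit 3 = 0: r = r^2 mod 43 = 40^2 = 9
  bit 4 = 0: r = r^2 mod 43 = 9^2 = 38
  bit 5 = 1: r = r^2 * 23 mod 43 = 38^2 * 23 = 25*23 = 16
  -> s = B^a = 16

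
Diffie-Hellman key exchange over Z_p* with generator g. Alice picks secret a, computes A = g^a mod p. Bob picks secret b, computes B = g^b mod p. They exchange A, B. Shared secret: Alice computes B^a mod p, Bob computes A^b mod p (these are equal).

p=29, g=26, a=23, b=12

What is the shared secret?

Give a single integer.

Answer: 24

Derivation:
A = 26^23 mod 29  (bits of 23 = 10111)
  bit 0 = 1: r = r^2 * 26 mod 29 = 1^2 * 26 = 1*26 = 26
  bit 1 = 0: r = r^2 mod 29 = 26^2 = 9
  bit 2 = 1: r = r^2 * 26 mod 29 = 9^2 * 26 = 23*26 = 18
  bit 3 = 1: r = r^2 * 26 mod 29 = 18^2 * 26 = 5*26 = 14
  bit 4 = 1: r = r^2 * 26 mod 29 = 14^2 * 26 = 22*26 = 21
  -> A = 21
B = 26^12 mod 29  (bits of 12 = 1100)
  bit 0 = 1: r = r^2 * 26 mod 29 = 1^2 * 26 = 1*26 = 26
  bit 1 = 1: r = r^2 * 26 mod 29 = 26^2 * 26 = 9*26 = 2
  bit 2 = 0: r = r^2 mod 29 = 2^2 = 4
  bit 3 = 0: r = r^2 mod 29 = 4^2 = 16
  -> B = 16
s = B^a = 16^23 mod 29  (bits of 23 = 10111)
  bit 0 = 1: r = r^2 * 16 mod 29 = 1^2 * 16 = 1*16 = 16
  bit 1 = 0: r = r^2 mod 29 = 16^2 = 24
  bit 2 = 1: r = r^2 * 16 mod 29 = 24^2 * 16 = 25*16 = 23
  bit 3 = 1: r = r^2 * 16 mod 29 = 23^2 * 16 = 7*16 = 25
  bit 4 = 1: r = r^2 * 16 mod 29 = 25^2 * 16 = 16*16 = 24
  -> s = B^a = 24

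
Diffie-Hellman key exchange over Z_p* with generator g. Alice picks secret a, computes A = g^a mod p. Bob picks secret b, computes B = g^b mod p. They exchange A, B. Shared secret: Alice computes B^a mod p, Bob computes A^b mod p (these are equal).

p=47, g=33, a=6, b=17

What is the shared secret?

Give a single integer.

A = 33^6 mod 47  (bits of 6 = 110)
  bit 0 = 1: r = r^2 * 33 mod 47 = 1^2 * 33 = 1*33 = 33
  bit 1 = 1: r = r^2 * 33 mod 47 = 33^2 * 33 = 8*33 = 29
  bit 2 = 0: r = r^2 mod 47 = 29^2 = 42
  -> A = 42
B = 33^17 mod 47  (bits of 17 = 10001)
  bit 0 = 1: r = r^2 * 33 mod 47 = 1^2 * 33 = 1*33 = 33
  bit 1 = 0: r = r^2 mod 47 = 33^2 = 8
  bit 2 = 0: r = r^2 mod 47 = 8^2 = 17
  bit 3 = 0: r = r^2 mod 47 = 17^2 = 7
  bit 4 = 1: r = r^2 * 33 mod 47 = 7^2 * 33 = 2*33 = 19
  -> B = 19
s = B^a = 19^6 mod 47  (bits of 6 = 110)
  bit 0 = 1: r = r^2 * 19 mod 47 = 1^2 * 19 = 1*19 = 19
  bit 1 = 1: r = r^2 * 19 mod 47 = 19^2 * 19 = 32*19 = 44
  bit 2 = 0: r = r^2 mod 47 = 44^2 = 9
  -> s = B^a = 9

Answer: 9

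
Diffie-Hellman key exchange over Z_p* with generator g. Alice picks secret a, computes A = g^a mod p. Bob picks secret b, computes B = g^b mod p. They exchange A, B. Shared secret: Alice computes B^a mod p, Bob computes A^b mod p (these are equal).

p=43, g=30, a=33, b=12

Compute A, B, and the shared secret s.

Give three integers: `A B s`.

A = 30^33 mod 43  (bits of 33 = 100001)
  bit 0 = 1: r = r^2 * 30 mod 43 = 1^2 * 30 = 1*30 = 30
  bit 1 = 0: r = r^2 mod 43 = 30^2 = 40
  bit 2 = 0: r = r^2 mod 43 = 40^2 = 9
  bit 3 = 0: r = r^2 mod 43 = 9^2 = 38
  bit 4 = 0: r = r^2 mod 43 = 38^2 = 25
  bit 5 = 1: r = r^2 * 30 mod 43 = 25^2 * 30 = 23*30 = 2
  -> A = 2
B = 30^12 mod 43  (bits of 12 = 1100)
  bit 0 = 1: r = r^2 * 30 mod 43 = 1^2 * 30 = 1*30 = 30
  bit 1 = 1: r = r^2 * 30 mod 43 = 30^2 * 30 = 40*30 = 39
  bit 2 = 0: r = r^2 mod 43 = 39^2 = 16
  bit 3 = 0: r = r^2 mod 43 = 16^2 = 41
  -> B = 41
s = B^a = 41^33 mod 43  (bits of 33 = 100001)
  bit 0 = 1: r = r^2 * 41 mod 43 = 1^2 * 41 = 1*41 = 41
  bit 1 = 0: r = r^2 mod 43 = 41^2 = 4
  bit 2 = 0: r = r^2 mod 43 = 4^2 = 16
  bit 3 = 0: r = r^2 mod 43 = 16^2 = 41
  bit 4 = 0: r = r^2 mod 43 = 41^2 = 4
  bit 5 = 1: r = r^2 * 41 mod 43 = 4^2 * 41 = 16*41 = 11
  -> s = B^a = 11

Answer: 2 41 11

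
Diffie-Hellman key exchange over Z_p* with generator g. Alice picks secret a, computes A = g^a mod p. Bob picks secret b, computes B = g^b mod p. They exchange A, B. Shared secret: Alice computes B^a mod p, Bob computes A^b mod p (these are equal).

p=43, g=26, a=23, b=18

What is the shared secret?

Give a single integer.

A = 26^23 mod 43  (bits of 23 = 10111)
  bit 0 = 1: r = r^2 * 26 mod 43 = 1^2 * 26 = 1*26 = 26
  bit 1 = 0: r = r^2 mod 43 = 26^2 = 31
  bit 2 = 1: r = r^2 * 26 mod 43 = 31^2 * 26 = 15*26 = 3
  bit 3 = 1: r = r^2 * 26 mod 43 = 3^2 * 26 = 9*26 = 19
  bit 4 = 1: r = r^2 * 26 mod 43 = 19^2 * 26 = 17*26 = 12
  -> A = 12
B = 26^18 mod 43  (bits of 18 = 10010)
  bit 0 = 1: r = r^2 * 26 mod 43 = 1^2 * 26 = 1*26 = 26
  bit 1 = 0: r = r^2 mod 43 = 26^2 = 31
  bit 2 = 0: r = r^2 mod 43 = 31^2 = 15
  bit 3 = 1: r = r^2 * 26 mod 43 = 15^2 * 26 = 10*26 = 2
  bit 4 = 0: r = r^2 mod 43 = 2^2 = 4
  -> B = 4
s = B^a = 4^23 mod 43  (bits of 23 = 10111)
  bit 0 = 1: r = r^2 * 4 mod 43 = 1^2 * 4 = 1*4 = 4
  bit 1 = 0: r = r^2 mod 43 = 4^2 = 16
  bit 2 = 1: r = r^2 * 4 mod 43 = 16^2 * 4 = 41*4 = 35
  bit 3 = 1: r = r^2 * 4 mod 43 = 35^2 * 4 = 21*4 = 41
  bit 4 = 1: r = r^2 * 4 mod 43 = 41^2 * 4 = 4*4 = 16
  -> s = B^a = 16

Answer: 16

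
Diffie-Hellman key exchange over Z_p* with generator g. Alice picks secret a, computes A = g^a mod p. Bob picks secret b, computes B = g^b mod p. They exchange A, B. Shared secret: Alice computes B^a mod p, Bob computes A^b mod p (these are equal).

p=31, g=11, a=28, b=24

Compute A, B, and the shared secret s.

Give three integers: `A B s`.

Answer: 10 8 16

Derivation:
A = 11^28 mod 31  (bits of 28 = 11100)
  bit 0 = 1: r = r^2 * 11 mod 31 = 1^2 * 11 = 1*11 = 11
  bit 1 = 1: r = r^2 * 11 mod 31 = 11^2 * 11 = 28*11 = 29
  bit 2 = 1: r = r^2 * 11 mod 31 = 29^2 * 11 = 4*11 = 13
  bit 3 = 0: r = r^2 mod 31 = 13^2 = 14
  bit 4 = 0: r = r^2 mod 31 = 14^2 = 10
  -> A = 10
B = 11^24 mod 31  (bits of 24 = 11000)
  bit 0 = 1: r = r^2 * 11 mod 31 = 1^2 * 11 = 1*11 = 11
  bit 1 = 1: r = r^2 * 11 mod 31 = 11^2 * 11 = 28*11 = 29
  bit 2 = 0: r = r^2 mod 31 = 29^2 = 4
  bit 3 = 0: r = r^2 mod 31 = 4^2 = 16
  bit 4 = 0: r = r^2 mod 31 = 16^2 = 8
  -> B = 8
s = B^a = 8^28 mod 31  (bits of 28 = 11100)
  bit 0 = 1: r = r^2 * 8 mod 31 = 1^2 * 8 = 1*8 = 8
  bit 1 = 1: r = r^2 * 8 mod 31 = 8^2 * 8 = 2*8 = 16
  bit 2 = 1: r = r^2 * 8 mod 31 = 16^2 * 8 = 8*8 = 2
  bit 3 = 0: r = r^2 mod 31 = 2^2 = 4
  bit 4 = 0: r = r^2 mod 31 = 4^2 = 16
  -> s = B^a = 16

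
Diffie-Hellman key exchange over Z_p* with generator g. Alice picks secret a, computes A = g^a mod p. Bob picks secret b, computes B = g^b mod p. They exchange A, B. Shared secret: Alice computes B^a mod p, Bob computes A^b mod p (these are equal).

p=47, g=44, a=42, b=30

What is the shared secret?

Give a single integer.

Answer: 6

Derivation:
A = 44^42 mod 47  (bits of 42 = 101010)
  bit 0 = 1: r = r^2 * 44 mod 47 = 1^2 * 44 = 1*44 = 44
  bit 1 = 0: r = r^2 mod 47 = 44^2 = 9
  bit 2 = 1: r = r^2 * 44 mod 47 = 9^2 * 44 = 34*44 = 39
  bit 3 = 0: r = r^2 mod 47 = 39^2 = 17
  bit 4 = 1: r = r^2 * 44 mod 47 = 17^2 * 44 = 7*44 = 26
  bit 5 = 0: r = r^2 mod 47 = 26^2 = 18
  -> A = 18
B = 44^30 mod 47  (bits of 30 = 11110)
  bit 0 = 1: r = r^2 * 44 mod 47 = 1^2 * 44 = 1*44 = 44
  bit 1 = 1: r = r^2 * 44 mod 47 = 44^2 * 44 = 9*44 = 20
  bit 2 = 1: r = r^2 * 44 mod 47 = 20^2 * 44 = 24*44 = 22
  bit 3 = 1: r = r^2 * 44 mod 47 = 22^2 * 44 = 14*44 = 5
  bit 4 = 0: r = r^2 mod 47 = 5^2 = 25
  -> B = 25
s = B^a = 25^42 mod 47  (bits of 42 = 101010)
  bit 0 = 1: r = r^2 * 25 mod 47 = 1^2 * 25 = 1*25 = 25
  bit 1 = 0: r = r^2 mod 47 = 25^2 = 14
  bit 2 = 1: r = r^2 * 25 mod 47 = 14^2 * 25 = 8*25 = 12
  bit 3 = 0: r = r^2 mod 47 = 12^2 = 3
  bit 4 = 1: r = r^2 * 25 mod 47 = 3^2 * 25 = 9*25 = 37
  bit 5 = 0: r = r^2 mod 47 = 37^2 = 6
  -> s = B^a = 6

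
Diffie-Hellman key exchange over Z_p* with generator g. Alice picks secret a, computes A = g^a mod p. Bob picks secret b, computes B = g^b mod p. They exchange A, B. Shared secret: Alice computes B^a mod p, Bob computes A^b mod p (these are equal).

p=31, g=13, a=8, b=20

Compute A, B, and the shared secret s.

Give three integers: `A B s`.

A = 13^8 mod 31  (bits of 8 = 1000)
  bit 0 = 1: r = r^2 * 13 mod 31 = 1^2 * 13 = 1*13 = 13
  bit 1 = 0: r = r^2 mod 31 = 13^2 = 14
  bit 2 = 0: r = r^2 mod 31 = 14^2 = 10
  bit 3 = 0: r = r^2 mod 31 = 10^2 = 7
  -> A = 7
B = 13^20 mod 31  (bits of 20 = 10100)
  bit 0 = 1: r = r^2 * 13 mod 31 = 1^2 * 13 = 1*13 = 13
  bit 1 = 0: r = r^2 mod 31 = 13^2 = 14
  bit 2 = 1: r = r^2 * 13 mod 31 = 14^2 * 13 = 10*13 = 6
  bit 3 = 0: r = r^2 mod 31 = 6^2 = 5
  bit 4 = 0: r = r^2 mod 31 = 5^2 = 25
  -> B = 25
s = B^a = 25^8 mod 31  (bits of 8 = 1000)
  bit 0 = 1: r = r^2 * 25 mod 31 = 1^2 * 25 = 1*25 = 25
  bit 1 = 0: r = r^2 mod 31 = 25^2 = 5
  bit 2 = 0: r = r^2 mod 31 = 5^2 = 25
  bit 3 = 0: r = r^2 mod 31 = 25^2 = 5
  -> s = B^a = 5

Answer: 7 25 5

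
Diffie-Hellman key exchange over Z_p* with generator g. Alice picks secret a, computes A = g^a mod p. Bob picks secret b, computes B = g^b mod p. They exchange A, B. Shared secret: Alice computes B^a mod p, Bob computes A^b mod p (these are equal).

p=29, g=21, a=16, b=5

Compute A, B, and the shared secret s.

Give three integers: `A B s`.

A = 21^16 mod 29  (bits of 16 = 10000)
  bit 0 = 1: r = r^2 * 21 mod 29 = 1^2 * 21 = 1*21 = 21
  bit 1 = 0: r = r^2 mod 29 = 21^2 = 6
  bit 2 = 0: r = r^2 mod 29 = 6^2 = 7
  bit 3 = 0: r = r^2 mod 29 = 7^2 = 20
  bit 4 = 0: r = r^2 mod 29 = 20^2 = 23
  -> A = 23
B = 21^5 mod 29  (bits of 5 = 101)
  bit 0 = 1: r = r^2 * 21 mod 29 = 1^2 * 21 = 1*21 = 21
  bit 1 = 0: r = r^2 mod 29 = 21^2 = 6
  bit 2 = 1: r = r^2 * 21 mod 29 = 6^2 * 21 = 7*21 = 2
  -> B = 2
s = B^a = 2^16 mod 29  (bits of 16 = 10000)
  bit 0 = 1: r = r^2 * 2 mod 29 = 1^2 * 2 = 1*2 = 2
  bit 1 = 0: r = r^2 mod 29 = 2^2 = 4
  bit 2 = 0: r = r^2 mod 29 = 4^2 = 16
  bit 3 = 0: r = r^2 mod 29 = 16^2 = 24
  bit 4 = 0: r = r^2 mod 29 = 24^2 = 25
  -> s = B^a = 25

Answer: 23 2 25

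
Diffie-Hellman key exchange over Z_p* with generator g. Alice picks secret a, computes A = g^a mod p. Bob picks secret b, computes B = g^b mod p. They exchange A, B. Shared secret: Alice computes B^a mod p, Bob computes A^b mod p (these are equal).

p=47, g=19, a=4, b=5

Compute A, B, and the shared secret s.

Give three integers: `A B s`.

Answer: 37 45 16

Derivation:
A = 19^4 mod 47  (bits of 4 = 100)
  bit 0 = 1: r = r^2 * 19 mod 47 = 1^2 * 19 = 1*19 = 19
  bit 1 = 0: r = r^2 mod 47 = 19^2 = 32
  bit 2 = 0: r = r^2 mod 47 = 32^2 = 37
  -> A = 37
B = 19^5 mod 47  (bits of 5 = 101)
  bit 0 = 1: r = r^2 * 19 mod 47 = 1^2 * 19 = 1*19 = 19
  bit 1 = 0: r = r^2 mod 47 = 19^2 = 32
  bit 2 = 1: r = r^2 * 19 mod 47 = 32^2 * 19 = 37*19 = 45
  -> B = 45
s = B^a = 45^4 mod 47  (bits of 4 = 100)
  bit 0 = 1: r = r^2 * 45 mod 47 = 1^2 * 45 = 1*45 = 45
  bit 1 = 0: r = r^2 mod 47 = 45^2 = 4
  bit 2 = 0: r = r^2 mod 47 = 4^2 = 16
  -> s = B^a = 16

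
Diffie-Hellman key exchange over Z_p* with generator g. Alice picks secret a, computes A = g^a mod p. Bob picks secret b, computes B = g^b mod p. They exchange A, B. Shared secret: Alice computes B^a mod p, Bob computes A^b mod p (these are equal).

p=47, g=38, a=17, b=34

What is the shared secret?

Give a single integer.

A = 38^17 mod 47  (bits of 17 = 10001)
  bit 0 = 1: r = r^2 * 38 mod 47 = 1^2 * 38 = 1*38 = 38
  bit 1 = 0: r = r^2 mod 47 = 38^2 = 34
  bit 2 = 0: r = r^2 mod 47 = 34^2 = 28
  bit 3 = 0: r = r^2 mod 47 = 28^2 = 32
  bit 4 = 1: r = r^2 * 38 mod 47 = 32^2 * 38 = 37*38 = 43
  -> A = 43
B = 38^34 mod 47  (bits of 34 = 100010)
  bit 0 = 1: r = r^2 * 38 mod 47 = 1^2 * 38 = 1*38 = 38
  bit 1 = 0: r = r^2 mod 47 = 38^2 = 34
  bit 2 = 0: r = r^2 mod 47 = 34^2 = 28
  bit 3 = 0: r = r^2 mod 47 = 28^2 = 32
  bit 4 = 1: r = r^2 * 38 mod 47 = 32^2 * 38 = 37*38 = 43
  bit 5 = 0: r = r^2 mod 47 = 43^2 = 16
  -> B = 16
s = B^a = 16^17 mod 47  (bits of 17 = 10001)
  bit 0 = 1: r = r^2 * 16 mod 47 = 1^2 * 16 = 1*16 = 16
  bit 1 = 0: r = r^2 mod 47 = 16^2 = 21
  bit 2 = 0: r = r^2 mod 47 = 21^2 = 18
  bit 3 = 0: r = r^2 mod 47 = 18^2 = 42
  bit 4 = 1: r = r^2 * 16 mod 47 = 42^2 * 16 = 25*16 = 24
  -> s = B^a = 24

Answer: 24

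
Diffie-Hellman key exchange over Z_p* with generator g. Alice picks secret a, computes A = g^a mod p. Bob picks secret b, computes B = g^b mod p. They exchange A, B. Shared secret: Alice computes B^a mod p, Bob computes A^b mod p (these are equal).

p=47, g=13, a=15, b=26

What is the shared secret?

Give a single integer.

Answer: 18

Derivation:
A = 13^15 mod 47  (bits of 15 = 1111)
  bit 0 = 1: r = r^2 * 13 mod 47 = 1^2 * 13 = 1*13 = 13
  bit 1 = 1: r = r^2 * 13 mod 47 = 13^2 * 13 = 28*13 = 35
  bit 2 = 1: r = r^2 * 13 mod 47 = 35^2 * 13 = 3*13 = 39
  bit 3 = 1: r = r^2 * 13 mod 47 = 39^2 * 13 = 17*13 = 33
  -> A = 33
B = 13^26 mod 47  (bits of 26 = 11010)
  bit 0 = 1: r = r^2 * 13 mod 47 = 1^2 * 13 = 1*13 = 13
  bit 1 = 1: r = r^2 * 13 mod 47 = 13^2 * 13 = 28*13 = 35
  bit 2 = 0: r = r^2 mod 47 = 35^2 = 3
  bit 3 = 1: r = r^2 * 13 mod 47 = 3^2 * 13 = 9*13 = 23
  bit 4 = 0: r = r^2 mod 47 = 23^2 = 12
  -> B = 12
s = B^a = 12^15 mod 47  (bits of 15 = 1111)
  bit 0 = 1: r = r^2 * 12 mod 47 = 1^2 * 12 = 1*12 = 12
  bit 1 = 1: r = r^2 * 12 mod 47 = 12^2 * 12 = 3*12 = 36
  bit 2 = 1: r = r^2 * 12 mod 47 = 36^2 * 12 = 27*12 = 42
  bit 3 = 1: r = r^2 * 12 mod 47 = 42^2 * 12 = 25*12 = 18
  -> s = B^a = 18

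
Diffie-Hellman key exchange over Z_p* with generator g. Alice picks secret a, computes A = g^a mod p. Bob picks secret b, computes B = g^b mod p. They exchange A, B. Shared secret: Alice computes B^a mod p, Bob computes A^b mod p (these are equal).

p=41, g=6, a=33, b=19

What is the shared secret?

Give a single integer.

Answer: 12

Derivation:
A = 6^33 mod 41  (bits of 33 = 100001)
  bit 0 = 1: r = r^2 * 6 mod 41 = 1^2 * 6 = 1*6 = 6
  bit 1 = 0: r = r^2 mod 41 = 6^2 = 36
  bit 2 = 0: r = r^2 mod 41 = 36^2 = 25
  bit 3 = 0: r = r^2 mod 41 = 25^2 = 10
  bit 4 = 0: r = r^2 mod 41 = 10^2 = 18
  bit 5 = 1: r = r^2 * 6 mod 41 = 18^2 * 6 = 37*6 = 17
  -> A = 17
B = 6^19 mod 41  (bits of 19 = 10011)
  bit 0 = 1: r = r^2 * 6 mod 41 = 1^2 * 6 = 1*6 = 6
  bit 1 = 0: r = r^2 mod 41 = 6^2 = 36
  bit 2 = 0: r = r^2 mod 41 = 36^2 = 25
  bit 3 = 1: r = r^2 * 6 mod 41 = 25^2 * 6 = 10*6 = 19
  bit 4 = 1: r = r^2 * 6 mod 41 = 19^2 * 6 = 33*6 = 34
  -> B = 34
s = B^a = 34^33 mod 41  (bits of 33 = 100001)
  bit 0 = 1: r = r^2 * 34 mod 41 = 1^2 * 34 = 1*34 = 34
  bit 1 = 0: r = r^2 mod 41 = 34^2 = 8
  bit 2 = 0: r = r^2 mod 41 = 8^2 = 23
  bit 3 = 0: r = r^2 mod 41 = 23^2 = 37
  bit 4 = 0: r = r^2 mod 41 = 37^2 = 16
  bit 5 = 1: r = r^2 * 34 mod 41 = 16^2 * 34 = 10*34 = 12
  -> s = B^a = 12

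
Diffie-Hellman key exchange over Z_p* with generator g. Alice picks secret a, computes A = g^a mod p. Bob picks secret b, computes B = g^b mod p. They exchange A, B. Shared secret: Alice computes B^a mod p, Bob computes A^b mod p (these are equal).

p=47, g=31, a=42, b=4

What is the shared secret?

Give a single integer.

A = 31^42 mod 47  (bits of 42 = 101010)
  bit 0 = 1: r = r^2 * 31 mod 47 = 1^2 * 31 = 1*31 = 31
  bit 1 = 0: r = r^2 mod 47 = 31^2 = 21
  bit 2 = 1: r = r^2 * 31 mod 47 = 21^2 * 31 = 18*31 = 41
  bit 3 = 0: r = r^2 mod 47 = 41^2 = 36
  bit 4 = 1: r = r^2 * 31 mod 47 = 36^2 * 31 = 27*31 = 38
  bit 5 = 0: r = r^2 mod 47 = 38^2 = 34
  -> A = 34
B = 31^4 mod 47  (bits of 4 = 100)
  bit 0 = 1: r = r^2 * 31 mod 47 = 1^2 * 31 = 1*31 = 31
  bit 1 = 0: r = r^2 mod 47 = 31^2 = 21
  bit 2 = 0: r = r^2 mod 47 = 21^2 = 18
  -> B = 18
s = B^a = 18^42 mod 47  (bits of 42 = 101010)
  bit 0 = 1: r = r^2 * 18 mod 47 = 1^2 * 18 = 1*18 = 18
  bit 1 = 0: r = r^2 mod 47 = 18^2 = 42
  bit 2 = 1: r = r^2 * 18 mod 47 = 42^2 * 18 = 25*18 = 27
  bit 3 = 0: r = r^2 mod 47 = 27^2 = 24
  bit 4 = 1: r = r^2 * 18 mod 47 = 24^2 * 18 = 12*18 = 28
  bit 5 = 0: r = r^2 mod 47 = 28^2 = 32
  -> s = B^a = 32

Answer: 32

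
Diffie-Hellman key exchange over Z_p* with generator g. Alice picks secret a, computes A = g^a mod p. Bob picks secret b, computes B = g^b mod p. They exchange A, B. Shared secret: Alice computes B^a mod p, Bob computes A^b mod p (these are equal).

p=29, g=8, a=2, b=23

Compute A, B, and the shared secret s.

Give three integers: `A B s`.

Answer: 6 14 22

Derivation:
A = 8^2 mod 29  (bits of 2 = 10)
  bit 0 = 1: r = r^2 * 8 mod 29 = 1^2 * 8 = 1*8 = 8
  bit 1 = 0: r = r^2 mod 29 = 8^2 = 6
  -> A = 6
B = 8^23 mod 29  (bits of 23 = 10111)
  bit 0 = 1: r = r^2 * 8 mod 29 = 1^2 * 8 = 1*8 = 8
  bit 1 = 0: r = r^2 mod 29 = 8^2 = 6
  bit 2 = 1: r = r^2 * 8 mod 29 = 6^2 * 8 = 7*8 = 27
  bit 3 = 1: r = r^2 * 8 mod 29 = 27^2 * 8 = 4*8 = 3
  bit 4 = 1: r = r^2 * 8 mod 29 = 3^2 * 8 = 9*8 = 14
  -> B = 14
s = B^a = 14^2 mod 29  (bits of 2 = 10)
  bit 0 = 1: r = r^2 * 14 mod 29 = 1^2 * 14 = 1*14 = 14
  bit 1 = 0: r = r^2 mod 29 = 14^2 = 22
  -> s = B^a = 22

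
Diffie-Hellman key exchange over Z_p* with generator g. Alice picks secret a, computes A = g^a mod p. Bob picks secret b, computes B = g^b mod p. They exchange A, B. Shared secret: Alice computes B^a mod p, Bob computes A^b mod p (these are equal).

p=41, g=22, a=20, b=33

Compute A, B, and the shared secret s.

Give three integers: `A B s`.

A = 22^20 mod 41  (bits of 20 = 10100)
  bit 0 = 1: r = r^2 * 22 mod 41 = 1^2 * 22 = 1*22 = 22
  bit 1 = 0: r = r^2 mod 41 = 22^2 = 33
  bit 2 = 1: r = r^2 * 22 mod 41 = 33^2 * 22 = 23*22 = 14
  bit 3 = 0: r = r^2 mod 41 = 14^2 = 32
  bit 4 = 0: r = r^2 mod 41 = 32^2 = 40
  -> A = 40
B = 22^33 mod 41  (bits of 33 = 100001)
  bit 0 = 1: r = r^2 * 22 mod 41 = 1^2 * 22 = 1*22 = 22
  bit 1 = 0: r = r^2 mod 41 = 22^2 = 33
  bit 2 = 0: r = r^2 mod 41 = 33^2 = 23
  bit 3 = 0: r = r^2 mod 41 = 23^2 = 37
  bit 4 = 0: r = r^2 mod 41 = 37^2 = 16
  bit 5 = 1: r = r^2 * 22 mod 41 = 16^2 * 22 = 10*22 = 15
  -> B = 15
s = B^a = 15^20 mod 41  (bits of 20 = 10100)
  bit 0 = 1: r = r^2 * 15 mod 41 = 1^2 * 15 = 1*15 = 15
  bit 1 = 0: r = r^2 mod 41 = 15^2 = 20
  bit 2 = 1: r = r^2 * 15 mod 41 = 20^2 * 15 = 31*15 = 14
  bit 3 = 0: r = r^2 mod 41 = 14^2 = 32
  bit 4 = 0: r = r^2 mod 41 = 32^2 = 40
  -> s = B^a = 40

Answer: 40 15 40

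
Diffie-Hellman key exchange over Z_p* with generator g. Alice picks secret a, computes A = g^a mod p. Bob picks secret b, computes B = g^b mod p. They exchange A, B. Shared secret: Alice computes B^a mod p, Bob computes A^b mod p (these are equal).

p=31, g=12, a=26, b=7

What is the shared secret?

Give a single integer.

Answer: 20

Derivation:
A = 12^26 mod 31  (bits of 26 = 11010)
  bit 0 = 1: r = r^2 * 12 mod 31 = 1^2 * 12 = 1*12 = 12
  bit 1 = 1: r = r^2 * 12 mod 31 = 12^2 * 12 = 20*12 = 23
  bit 2 = 0: r = r^2 mod 31 = 23^2 = 2
  bit 3 = 1: r = r^2 * 12 mod 31 = 2^2 * 12 = 4*12 = 17
  bit 4 = 0: r = r^2 mod 31 = 17^2 = 10
  -> A = 10
B = 12^7 mod 31  (bits of 7 = 111)
  bit 0 = 1: r = r^2 * 12 mod 31 = 1^2 * 12 = 1*12 = 12
  bit 1 = 1: r = r^2 * 12 mod 31 = 12^2 * 12 = 20*12 = 23
  bit 2 = 1: r = r^2 * 12 mod 31 = 23^2 * 12 = 2*12 = 24
  -> B = 24
s = B^a = 24^26 mod 31  (bits of 26 = 11010)
  bit 0 = 1: r = r^2 * 24 mod 31 = 1^2 * 24 = 1*24 = 24
  bit 1 = 1: r = r^2 * 24 mod 31 = 24^2 * 24 = 18*24 = 29
  bit 2 = 0: r = r^2 mod 31 = 29^2 = 4
  bit 3 = 1: r = r^2 * 24 mod 31 = 4^2 * 24 = 16*24 = 12
  bit 4 = 0: r = r^2 mod 31 = 12^2 = 20
  -> s = B^a = 20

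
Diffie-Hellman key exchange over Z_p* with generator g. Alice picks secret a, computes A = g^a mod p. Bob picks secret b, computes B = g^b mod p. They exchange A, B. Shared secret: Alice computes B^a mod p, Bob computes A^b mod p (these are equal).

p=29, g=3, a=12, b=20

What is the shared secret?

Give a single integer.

Answer: 20

Derivation:
A = 3^12 mod 29  (bits of 12 = 1100)
  bit 0 = 1: r = r^2 * 3 mod 29 = 1^2 * 3 = 1*3 = 3
  bit 1 = 1: r = r^2 * 3 mod 29 = 3^2 * 3 = 9*3 = 27
  bit 2 = 0: r = r^2 mod 29 = 27^2 = 4
  bit 3 = 0: r = r^2 mod 29 = 4^2 = 16
  -> A = 16
B = 3^20 mod 29  (bits of 20 = 10100)
  bit 0 = 1: r = r^2 * 3 mod 29 = 1^2 * 3 = 1*3 = 3
  bit 1 = 0: r = r^2 mod 29 = 3^2 = 9
  bit 2 = 1: r = r^2 * 3 mod 29 = 9^2 * 3 = 23*3 = 11
  bit 3 = 0: r = r^2 mod 29 = 11^2 = 5
  bit 4 = 0: r = r^2 mod 29 = 5^2 = 25
  -> B = 25
s = B^a = 25^12 mod 29  (bits of 12 = 1100)
  bit 0 = 1: r = r^2 * 25 mod 29 = 1^2 * 25 = 1*25 = 25
  bit 1 = 1: r = r^2 * 25 mod 29 = 25^2 * 25 = 16*25 = 23
  bit 2 = 0: r = r^2 mod 29 = 23^2 = 7
  bit 3 = 0: r = r^2 mod 29 = 7^2 = 20
  -> s = B^a = 20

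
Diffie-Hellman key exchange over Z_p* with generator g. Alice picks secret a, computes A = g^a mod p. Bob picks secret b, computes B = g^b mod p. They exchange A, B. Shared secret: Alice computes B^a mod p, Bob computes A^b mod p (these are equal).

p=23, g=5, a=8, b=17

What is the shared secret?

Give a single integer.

Answer: 4

Derivation:
A = 5^8 mod 23  (bits of 8 = 1000)
  bit 0 = 1: r = r^2 * 5 mod 23 = 1^2 * 5 = 1*5 = 5
  bit 1 = 0: r = r^2 mod 23 = 5^2 = 2
  bit 2 = 0: r = r^2 mod 23 = 2^2 = 4
  bit 3 = 0: r = r^2 mod 23 = 4^2 = 16
  -> A = 16
B = 5^17 mod 23  (bits of 17 = 10001)
  bit 0 = 1: r = r^2 * 5 mod 23 = 1^2 * 5 = 1*5 = 5
  bit 1 = 0: r = r^2 mod 23 = 5^2 = 2
  bit 2 = 0: r = r^2 mod 23 = 2^2 = 4
  bit 3 = 0: r = r^2 mod 23 = 4^2 = 16
  bit 4 = 1: r = r^2 * 5 mod 23 = 16^2 * 5 = 3*5 = 15
  -> B = 15
s = B^a = 15^8 mod 23  (bits of 8 = 1000)
  bit 0 = 1: r = r^2 * 15 mod 23 = 1^2 * 15 = 1*15 = 15
  bit 1 = 0: r = r^2 mod 23 = 15^2 = 18
  bit 2 = 0: r = r^2 mod 23 = 18^2 = 2
  bit 3 = 0: r = r^2 mod 23 = 2^2 = 4
  -> s = B^a = 4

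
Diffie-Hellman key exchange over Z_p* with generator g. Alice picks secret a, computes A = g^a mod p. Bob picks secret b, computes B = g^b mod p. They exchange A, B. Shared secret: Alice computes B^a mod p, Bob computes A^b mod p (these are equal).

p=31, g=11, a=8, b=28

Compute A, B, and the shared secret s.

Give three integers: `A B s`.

A = 11^8 mod 31  (bits of 8 = 1000)
  bit 0 = 1: r = r^2 * 11 mod 31 = 1^2 * 11 = 1*11 = 11
  bit 1 = 0: r = r^2 mod 31 = 11^2 = 28
  bit 2 = 0: r = r^2 mod 31 = 28^2 = 9
  bit 3 = 0: r = r^2 mod 31 = 9^2 = 19
  -> A = 19
B = 11^28 mod 31  (bits of 28 = 11100)
  bit 0 = 1: r = r^2 * 11 mod 31 = 1^2 * 11 = 1*11 = 11
  bit 1 = 1: r = r^2 * 11 mod 31 = 11^2 * 11 = 28*11 = 29
  bit 2 = 1: r = r^2 * 11 mod 31 = 29^2 * 11 = 4*11 = 13
  bit 3 = 0: r = r^2 mod 31 = 13^2 = 14
  bit 4 = 0: r = r^2 mod 31 = 14^2 = 10
  -> B = 10
s = B^a = 10^8 mod 31  (bits of 8 = 1000)
  bit 0 = 1: r = r^2 * 10 mod 31 = 1^2 * 10 = 1*10 = 10
  bit 1 = 0: r = r^2 mod 31 = 10^2 = 7
  bit 2 = 0: r = r^2 mod 31 = 7^2 = 18
  bit 3 = 0: r = r^2 mod 31 = 18^2 = 14
  -> s = B^a = 14

Answer: 19 10 14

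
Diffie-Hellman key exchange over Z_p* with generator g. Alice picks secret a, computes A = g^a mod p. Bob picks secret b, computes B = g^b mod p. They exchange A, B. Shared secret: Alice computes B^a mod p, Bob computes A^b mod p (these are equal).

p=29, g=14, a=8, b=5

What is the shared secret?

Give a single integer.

Answer: 25

Derivation:
A = 14^8 mod 29  (bits of 8 = 1000)
  bit 0 = 1: r = r^2 * 14 mod 29 = 1^2 * 14 = 1*14 = 14
  bit 1 = 0: r = r^2 mod 29 = 14^2 = 22
  bit 2 = 0: r = r^2 mod 29 = 22^2 = 20
  bit 3 = 0: r = r^2 mod 29 = 20^2 = 23
  -> A = 23
B = 14^5 mod 29  (bits of 5 = 101)
  bit 0 = 1: r = r^2 * 14 mod 29 = 1^2 * 14 = 1*14 = 14
  bit 1 = 0: r = r^2 mod 29 = 14^2 = 22
  bit 2 = 1: r = r^2 * 14 mod 29 = 22^2 * 14 = 20*14 = 19
  -> B = 19
s = B^a = 19^8 mod 29  (bits of 8 = 1000)
  bit 0 = 1: r = r^2 * 19 mod 29 = 1^2 * 19 = 1*19 = 19
  bit 1 = 0: r = r^2 mod 29 = 19^2 = 13
  bit 2 = 0: r = r^2 mod 29 = 13^2 = 24
  bit 3 = 0: r = r^2 mod 29 = 24^2 = 25
  -> s = B^a = 25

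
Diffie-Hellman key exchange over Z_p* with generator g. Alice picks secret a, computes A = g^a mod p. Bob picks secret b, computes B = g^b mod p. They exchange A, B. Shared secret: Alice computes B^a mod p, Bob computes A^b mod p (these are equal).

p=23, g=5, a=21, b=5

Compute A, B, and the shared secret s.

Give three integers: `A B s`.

A = 5^21 mod 23  (bits of 21 = 10101)
  bit 0 = 1: r = r^2 * 5 mod 23 = 1^2 * 5 = 1*5 = 5
  bit 1 = 0: r = r^2 mod 23 = 5^2 = 2
  bit 2 = 1: r = r^2 * 5 mod 23 = 2^2 * 5 = 4*5 = 20
  bit 3 = 0: r = r^2 mod 23 = 20^2 = 9
  bit 4 = 1: r = r^2 * 5 mod 23 = 9^2 * 5 = 12*5 = 14
  -> A = 14
B = 5^5 mod 23  (bits of 5 = 101)
  bit 0 = 1: r = r^2 * 5 mod 23 = 1^2 * 5 = 1*5 = 5
  bit 1 = 0: r = r^2 mod 23 = 5^2 = 2
  bit 2 = 1: r = r^2 * 5 mod 23 = 2^2 * 5 = 4*5 = 20
  -> B = 20
s = B^a = 20^21 mod 23  (bits of 21 = 10101)
  bit 0 = 1: r = r^2 * 20 mod 23 = 1^2 * 20 = 1*20 = 20
  bit 1 = 0: r = r^2 mod 23 = 20^2 = 9
  bit 2 = 1: r = r^2 * 20 mod 23 = 9^2 * 20 = 12*20 = 10
  bit 3 = 0: r = r^2 mod 23 = 10^2 = 8
  bit 4 = 1: r = r^2 * 20 mod 23 = 8^2 * 20 = 18*20 = 15
  -> s = B^a = 15

Answer: 14 20 15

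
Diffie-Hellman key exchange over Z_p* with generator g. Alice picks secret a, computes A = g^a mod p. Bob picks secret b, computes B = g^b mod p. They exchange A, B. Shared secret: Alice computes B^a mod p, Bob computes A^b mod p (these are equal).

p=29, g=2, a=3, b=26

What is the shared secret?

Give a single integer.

Answer: 5

Derivation:
A = 2^3 mod 29  (bits of 3 = 11)
  bit 0 = 1: r = r^2 * 2 mod 29 = 1^2 * 2 = 1*2 = 2
  bit 1 = 1: r = r^2 * 2 mod 29 = 2^2 * 2 = 4*2 = 8
  -> A = 8
B = 2^26 mod 29  (bits of 26 = 11010)
  bit 0 = 1: r = r^2 * 2 mod 29 = 1^2 * 2 = 1*2 = 2
  bit 1 = 1: r = r^2 * 2 mod 29 = 2^2 * 2 = 4*2 = 8
  bit 2 = 0: r = r^2 mod 29 = 8^2 = 6
  bit 3 = 1: r = r^2 * 2 mod 29 = 6^2 * 2 = 7*2 = 14
  bit 4 = 0: r = r^2 mod 29 = 14^2 = 22
  -> B = 22
s = B^a = 22^3 mod 29  (bits of 3 = 11)
  bit 0 = 1: r = r^2 * 22 mod 29 = 1^2 * 22 = 1*22 = 22
  bit 1 = 1: r = r^2 * 22 mod 29 = 22^2 * 22 = 20*22 = 5
  -> s = B^a = 5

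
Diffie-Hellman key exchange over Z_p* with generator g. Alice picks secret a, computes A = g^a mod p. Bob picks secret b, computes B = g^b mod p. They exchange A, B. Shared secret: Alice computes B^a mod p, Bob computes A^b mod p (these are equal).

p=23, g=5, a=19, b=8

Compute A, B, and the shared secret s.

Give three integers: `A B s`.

A = 5^19 mod 23  (bits of 19 = 10011)
  bit 0 = 1: r = r^2 * 5 mod 23 = 1^2 * 5 = 1*5 = 5
  bit 1 = 0: r = r^2 mod 23 = 5^2 = 2
  bit 2 = 0: r = r^2 mod 23 = 2^2 = 4
  bit 3 = 1: r = r^2 * 5 mod 23 = 4^2 * 5 = 16*5 = 11
  bit 4 = 1: r = r^2 * 5 mod 23 = 11^2 * 5 = 6*5 = 7
  -> A = 7
B = 5^8 mod 23  (bits of 8 = 1000)
  bit 0 = 1: r = r^2 * 5 mod 23 = 1^2 * 5 = 1*5 = 5
  bit 1 = 0: r = r^2 mod 23 = 5^2 = 2
  bit 2 = 0: r = r^2 mod 23 = 2^2 = 4
  bit 3 = 0: r = r^2 mod 23 = 4^2 = 16
  -> B = 16
s = B^a = 16^19 mod 23  (bits of 19 = 10011)
  bit 0 = 1: r = r^2 * 16 mod 23 = 1^2 * 16 = 1*16 = 16
  bit 1 = 0: r = r^2 mod 23 = 16^2 = 3
  bit 2 = 0: r = r^2 mod 23 = 3^2 = 9
  bit 3 = 1: r = r^2 * 16 mod 23 = 9^2 * 16 = 12*16 = 8
  bit 4 = 1: r = r^2 * 16 mod 23 = 8^2 * 16 = 18*16 = 12
  -> s = B^a = 12

Answer: 7 16 12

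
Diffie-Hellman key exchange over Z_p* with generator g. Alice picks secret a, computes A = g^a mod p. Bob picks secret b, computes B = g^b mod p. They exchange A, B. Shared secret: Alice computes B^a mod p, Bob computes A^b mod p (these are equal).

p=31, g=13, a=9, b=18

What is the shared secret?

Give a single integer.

A = 13^9 mod 31  (bits of 9 = 1001)
  bit 0 = 1: r = r^2 * 13 mod 31 = 1^2 * 13 = 1*13 = 13
  bit 1 = 0: r = r^2 mod 31 = 13^2 = 14
  bit 2 = 0: r = r^2 mod 31 = 14^2 = 10
  bit 3 = 1: r = r^2 * 13 mod 31 = 10^2 * 13 = 7*13 = 29
  -> A = 29
B = 13^18 mod 31  (bits of 18 = 10010)
  bit 0 = 1: r = r^2 * 13 mod 31 = 1^2 * 13 = 1*13 = 13
  bit 1 = 0: r = r^2 mod 31 = 13^2 = 14
  bit 2 = 0: r = r^2 mod 31 = 14^2 = 10
  bit 3 = 1: r = r^2 * 13 mod 31 = 10^2 * 13 = 7*13 = 29
  bit 4 = 0: r = r^2 mod 31 = 29^2 = 4
  -> B = 4
s = B^a = 4^9 mod 31  (bits of 9 = 1001)
  bit 0 = 1: r = r^2 * 4 mod 31 = 1^2 * 4 = 1*4 = 4
  bit 1 = 0: r = r^2 mod 31 = 4^2 = 16
  bit 2 = 0: r = r^2 mod 31 = 16^2 = 8
  bit 3 = 1: r = r^2 * 4 mod 31 = 8^2 * 4 = 2*4 = 8
  -> s = B^a = 8

Answer: 8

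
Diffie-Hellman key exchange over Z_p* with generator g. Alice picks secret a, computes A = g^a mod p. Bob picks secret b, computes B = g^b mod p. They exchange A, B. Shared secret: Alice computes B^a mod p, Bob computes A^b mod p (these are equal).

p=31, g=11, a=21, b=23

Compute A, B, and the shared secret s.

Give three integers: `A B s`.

Answer: 27 12 29

Derivation:
A = 11^21 mod 31  (bits of 21 = 10101)
  bit 0 = 1: r = r^2 * 11 mod 31 = 1^2 * 11 = 1*11 = 11
  bit 1 = 0: r = r^2 mod 31 = 11^2 = 28
  bit 2 = 1: r = r^2 * 11 mod 31 = 28^2 * 11 = 9*11 = 6
  bit 3 = 0: r = r^2 mod 31 = 6^2 = 5
  bit 4 = 1: r = r^2 * 11 mod 31 = 5^2 * 11 = 25*11 = 27
  -> A = 27
B = 11^23 mod 31  (bits of 23 = 10111)
  bit 0 = 1: r = r^2 * 11 mod 31 = 1^2 * 11 = 1*11 = 11
  bit 1 = 0: r = r^2 mod 31 = 11^2 = 28
  bit 2 = 1: r = r^2 * 11 mod 31 = 28^2 * 11 = 9*11 = 6
  bit 3 = 1: r = r^2 * 11 mod 31 = 6^2 * 11 = 5*11 = 24
  bit 4 = 1: r = r^2 * 11 mod 31 = 24^2 * 11 = 18*11 = 12
  -> B = 12
s = B^a = 12^21 mod 31  (bits of 21 = 10101)
  bit 0 = 1: r = r^2 * 12 mod 31 = 1^2 * 12 = 1*12 = 12
  bit 1 = 0: r = r^2 mod 31 = 12^2 = 20
  bit 2 = 1: r = r^2 * 12 mod 31 = 20^2 * 12 = 28*12 = 26
  bit 3 = 0: r = r^2 mod 31 = 26^2 = 25
  bit 4 = 1: r = r^2 * 12 mod 31 = 25^2 * 12 = 5*12 = 29
  -> s = B^a = 29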